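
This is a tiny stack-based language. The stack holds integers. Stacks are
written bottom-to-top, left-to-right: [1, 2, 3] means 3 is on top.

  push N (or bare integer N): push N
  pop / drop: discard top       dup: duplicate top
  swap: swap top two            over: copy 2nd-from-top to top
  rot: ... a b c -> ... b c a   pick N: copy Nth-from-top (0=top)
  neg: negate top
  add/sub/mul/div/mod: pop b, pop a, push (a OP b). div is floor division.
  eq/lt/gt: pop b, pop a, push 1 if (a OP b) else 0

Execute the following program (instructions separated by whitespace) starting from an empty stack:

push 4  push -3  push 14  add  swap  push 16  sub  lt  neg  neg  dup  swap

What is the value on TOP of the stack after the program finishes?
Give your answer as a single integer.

Answer: 0

Derivation:
After 'push 4': [4]
After 'push -3': [4, -3]
After 'push 14': [4, -3, 14]
After 'add': [4, 11]
After 'swap': [11, 4]
After 'push 16': [11, 4, 16]
After 'sub': [11, -12]
After 'lt': [0]
After 'neg': [0]
After 'neg': [0]
After 'dup': [0, 0]
After 'swap': [0, 0]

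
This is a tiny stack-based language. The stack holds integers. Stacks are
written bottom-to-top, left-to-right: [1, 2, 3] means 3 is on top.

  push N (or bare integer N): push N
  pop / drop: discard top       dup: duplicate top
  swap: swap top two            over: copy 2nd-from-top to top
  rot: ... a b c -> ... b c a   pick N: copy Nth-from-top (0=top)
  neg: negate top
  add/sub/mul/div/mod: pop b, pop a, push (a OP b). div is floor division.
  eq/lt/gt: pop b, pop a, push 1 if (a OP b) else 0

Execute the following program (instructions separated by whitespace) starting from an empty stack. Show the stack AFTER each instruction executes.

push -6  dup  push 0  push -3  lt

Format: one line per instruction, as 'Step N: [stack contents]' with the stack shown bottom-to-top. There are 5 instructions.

Step 1: [-6]
Step 2: [-6, -6]
Step 3: [-6, -6, 0]
Step 4: [-6, -6, 0, -3]
Step 5: [-6, -6, 0]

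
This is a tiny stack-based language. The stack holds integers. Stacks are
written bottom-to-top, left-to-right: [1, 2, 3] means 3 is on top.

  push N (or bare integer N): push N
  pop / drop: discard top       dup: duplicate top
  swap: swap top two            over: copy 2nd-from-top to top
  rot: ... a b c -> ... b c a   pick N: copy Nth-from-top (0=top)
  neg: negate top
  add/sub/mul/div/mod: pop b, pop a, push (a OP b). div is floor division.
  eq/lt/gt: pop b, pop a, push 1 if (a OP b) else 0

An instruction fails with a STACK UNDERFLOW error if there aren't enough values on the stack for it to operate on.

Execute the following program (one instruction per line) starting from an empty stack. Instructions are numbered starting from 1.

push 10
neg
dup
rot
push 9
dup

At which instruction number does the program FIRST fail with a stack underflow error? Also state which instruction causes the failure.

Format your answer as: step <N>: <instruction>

Answer: step 4: rot

Derivation:
Step 1 ('push 10'): stack = [10], depth = 1
Step 2 ('neg'): stack = [-10], depth = 1
Step 3 ('dup'): stack = [-10, -10], depth = 2
Step 4 ('rot'): needs 3 value(s) but depth is 2 — STACK UNDERFLOW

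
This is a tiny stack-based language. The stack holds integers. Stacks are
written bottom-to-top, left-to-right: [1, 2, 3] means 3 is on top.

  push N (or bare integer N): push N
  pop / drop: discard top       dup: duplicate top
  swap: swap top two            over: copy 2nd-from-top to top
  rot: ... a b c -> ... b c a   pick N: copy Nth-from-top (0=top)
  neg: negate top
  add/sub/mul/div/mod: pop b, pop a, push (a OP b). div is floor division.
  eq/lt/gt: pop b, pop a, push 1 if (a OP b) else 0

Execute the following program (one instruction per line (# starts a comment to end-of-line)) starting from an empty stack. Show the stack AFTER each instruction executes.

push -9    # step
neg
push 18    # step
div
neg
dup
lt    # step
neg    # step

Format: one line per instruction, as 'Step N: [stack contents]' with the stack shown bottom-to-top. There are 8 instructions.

Step 1: [-9]
Step 2: [9]
Step 3: [9, 18]
Step 4: [0]
Step 5: [0]
Step 6: [0, 0]
Step 7: [0]
Step 8: [0]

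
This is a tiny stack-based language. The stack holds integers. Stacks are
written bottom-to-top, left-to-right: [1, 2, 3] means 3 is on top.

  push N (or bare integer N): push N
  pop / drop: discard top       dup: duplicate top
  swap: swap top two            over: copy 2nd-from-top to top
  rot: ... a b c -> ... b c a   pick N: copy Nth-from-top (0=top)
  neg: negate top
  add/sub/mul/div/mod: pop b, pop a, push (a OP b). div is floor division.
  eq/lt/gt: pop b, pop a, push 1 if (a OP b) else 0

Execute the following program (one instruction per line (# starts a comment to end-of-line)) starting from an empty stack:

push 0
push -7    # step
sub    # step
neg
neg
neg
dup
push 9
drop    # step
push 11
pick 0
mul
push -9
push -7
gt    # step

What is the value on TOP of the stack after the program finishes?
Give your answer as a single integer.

After 'push 0': [0]
After 'push -7': [0, -7]
After 'sub': [7]
After 'neg': [-7]
After 'neg': [7]
After 'neg': [-7]
After 'dup': [-7, -7]
After 'push 9': [-7, -7, 9]
After 'drop': [-7, -7]
After 'push 11': [-7, -7, 11]
After 'pick 0': [-7, -7, 11, 11]
After 'mul': [-7, -7, 121]
After 'push -9': [-7, -7, 121, -9]
After 'push -7': [-7, -7, 121, -9, -7]
After 'gt': [-7, -7, 121, 0]

Answer: 0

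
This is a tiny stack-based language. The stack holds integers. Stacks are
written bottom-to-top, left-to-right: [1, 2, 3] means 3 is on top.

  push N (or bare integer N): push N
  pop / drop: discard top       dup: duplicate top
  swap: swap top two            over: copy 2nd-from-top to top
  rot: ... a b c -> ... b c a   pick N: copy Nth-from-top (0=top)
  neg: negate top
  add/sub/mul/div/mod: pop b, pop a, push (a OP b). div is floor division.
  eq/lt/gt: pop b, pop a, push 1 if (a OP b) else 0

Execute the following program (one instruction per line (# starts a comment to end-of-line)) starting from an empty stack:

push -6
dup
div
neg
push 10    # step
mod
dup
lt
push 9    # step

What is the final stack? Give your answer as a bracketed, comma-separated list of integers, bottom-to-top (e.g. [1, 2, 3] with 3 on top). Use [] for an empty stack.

Answer: [0, 9]

Derivation:
After 'push -6': [-6]
After 'dup': [-6, -6]
After 'div': [1]
After 'neg': [-1]
After 'push 10': [-1, 10]
After 'mod': [9]
After 'dup': [9, 9]
After 'lt': [0]
After 'push 9': [0, 9]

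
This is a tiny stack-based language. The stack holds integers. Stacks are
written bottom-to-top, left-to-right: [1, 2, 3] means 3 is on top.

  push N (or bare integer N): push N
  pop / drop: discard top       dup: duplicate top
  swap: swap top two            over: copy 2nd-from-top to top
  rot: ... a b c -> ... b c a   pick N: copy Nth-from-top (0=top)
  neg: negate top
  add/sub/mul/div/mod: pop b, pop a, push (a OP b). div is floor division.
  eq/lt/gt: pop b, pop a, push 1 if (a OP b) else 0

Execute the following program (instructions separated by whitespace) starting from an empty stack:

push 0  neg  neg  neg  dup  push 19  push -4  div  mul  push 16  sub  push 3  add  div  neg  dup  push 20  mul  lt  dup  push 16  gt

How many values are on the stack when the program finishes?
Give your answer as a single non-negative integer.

After 'push 0': stack = [0] (depth 1)
After 'neg': stack = [0] (depth 1)
After 'neg': stack = [0] (depth 1)
After 'neg': stack = [0] (depth 1)
After 'dup': stack = [0, 0] (depth 2)
After 'push 19': stack = [0, 0, 19] (depth 3)
After 'push -4': stack = [0, 0, 19, -4] (depth 4)
After 'div': stack = [0, 0, -5] (depth 3)
After 'mul': stack = [0, 0] (depth 2)
After 'push 16': stack = [0, 0, 16] (depth 3)
  ...
After 'add': stack = [0, -13] (depth 2)
After 'div': stack = [0] (depth 1)
After 'neg': stack = [0] (depth 1)
After 'dup': stack = [0, 0] (depth 2)
After 'push 20': stack = [0, 0, 20] (depth 3)
After 'mul': stack = [0, 0] (depth 2)
After 'lt': stack = [0] (depth 1)
After 'dup': stack = [0, 0] (depth 2)
After 'push 16': stack = [0, 0, 16] (depth 3)
After 'gt': stack = [0, 0] (depth 2)

Answer: 2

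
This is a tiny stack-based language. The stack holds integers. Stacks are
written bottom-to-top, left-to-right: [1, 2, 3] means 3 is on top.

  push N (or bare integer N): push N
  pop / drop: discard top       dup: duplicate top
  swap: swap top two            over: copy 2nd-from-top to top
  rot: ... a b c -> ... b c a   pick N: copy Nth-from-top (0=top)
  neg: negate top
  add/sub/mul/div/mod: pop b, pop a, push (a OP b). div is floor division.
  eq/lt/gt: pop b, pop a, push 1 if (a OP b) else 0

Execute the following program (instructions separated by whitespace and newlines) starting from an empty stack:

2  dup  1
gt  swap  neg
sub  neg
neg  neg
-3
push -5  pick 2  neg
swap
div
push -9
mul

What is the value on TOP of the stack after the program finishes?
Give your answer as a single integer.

Answer: 9

Derivation:
After 'push 2': [2]
After 'dup': [2, 2]
After 'push 1': [2, 2, 1]
After 'gt': [2, 1]
After 'swap': [1, 2]
After 'neg': [1, -2]
After 'sub': [3]
After 'neg': [-3]
After 'neg': [3]
After 'neg': [-3]
After 'push -3': [-3, -3]
After 'push -5': [-3, -3, -5]
After 'pick 2': [-3, -3, -5, -3]
After 'neg': [-3, -3, -5, 3]
After 'swap': [-3, -3, 3, -5]
After 'div': [-3, -3, -1]
After 'push -9': [-3, -3, -1, -9]
After 'mul': [-3, -3, 9]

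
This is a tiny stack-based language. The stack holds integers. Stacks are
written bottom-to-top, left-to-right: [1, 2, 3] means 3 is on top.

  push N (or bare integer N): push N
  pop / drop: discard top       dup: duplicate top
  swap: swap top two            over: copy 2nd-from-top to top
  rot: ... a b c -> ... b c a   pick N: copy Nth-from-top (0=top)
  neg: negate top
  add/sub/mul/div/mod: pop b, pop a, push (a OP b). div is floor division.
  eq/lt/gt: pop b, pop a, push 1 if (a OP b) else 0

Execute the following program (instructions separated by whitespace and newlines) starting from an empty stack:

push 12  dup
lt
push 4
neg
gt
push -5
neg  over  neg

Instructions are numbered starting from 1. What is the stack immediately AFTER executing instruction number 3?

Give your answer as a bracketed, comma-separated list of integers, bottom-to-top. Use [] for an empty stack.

Step 1 ('push 12'): [12]
Step 2 ('dup'): [12, 12]
Step 3 ('lt'): [0]

Answer: [0]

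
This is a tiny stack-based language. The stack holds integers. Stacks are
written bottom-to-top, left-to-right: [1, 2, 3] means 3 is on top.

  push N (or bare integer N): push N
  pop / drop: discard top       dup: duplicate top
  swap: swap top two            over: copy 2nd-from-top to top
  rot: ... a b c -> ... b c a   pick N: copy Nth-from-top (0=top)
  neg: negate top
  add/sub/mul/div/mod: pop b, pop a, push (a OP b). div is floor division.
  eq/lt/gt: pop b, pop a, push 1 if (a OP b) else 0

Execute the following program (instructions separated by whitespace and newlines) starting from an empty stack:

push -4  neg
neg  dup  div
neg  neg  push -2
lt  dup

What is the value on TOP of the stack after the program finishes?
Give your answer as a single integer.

After 'push -4': [-4]
After 'neg': [4]
After 'neg': [-4]
After 'dup': [-4, -4]
After 'div': [1]
After 'neg': [-1]
After 'neg': [1]
After 'push -2': [1, -2]
After 'lt': [0]
After 'dup': [0, 0]

Answer: 0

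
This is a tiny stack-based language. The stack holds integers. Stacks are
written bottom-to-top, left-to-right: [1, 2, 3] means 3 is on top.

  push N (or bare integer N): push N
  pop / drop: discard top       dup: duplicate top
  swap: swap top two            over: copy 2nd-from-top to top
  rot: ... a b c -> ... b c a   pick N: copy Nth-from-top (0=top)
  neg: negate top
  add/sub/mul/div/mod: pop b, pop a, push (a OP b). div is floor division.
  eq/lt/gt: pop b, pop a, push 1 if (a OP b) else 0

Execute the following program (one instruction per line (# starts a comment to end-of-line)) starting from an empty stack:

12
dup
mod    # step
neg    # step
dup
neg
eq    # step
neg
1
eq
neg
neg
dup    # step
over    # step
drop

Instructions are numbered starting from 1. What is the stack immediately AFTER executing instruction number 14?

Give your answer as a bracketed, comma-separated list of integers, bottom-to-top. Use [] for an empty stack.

Step 1 ('12'): [12]
Step 2 ('dup'): [12, 12]
Step 3 ('mod'): [0]
Step 4 ('neg'): [0]
Step 5 ('dup'): [0, 0]
Step 6 ('neg'): [0, 0]
Step 7 ('eq'): [1]
Step 8 ('neg'): [-1]
Step 9 ('1'): [-1, 1]
Step 10 ('eq'): [0]
Step 11 ('neg'): [0]
Step 12 ('neg'): [0]
Step 13 ('dup'): [0, 0]
Step 14 ('over'): [0, 0, 0]

Answer: [0, 0, 0]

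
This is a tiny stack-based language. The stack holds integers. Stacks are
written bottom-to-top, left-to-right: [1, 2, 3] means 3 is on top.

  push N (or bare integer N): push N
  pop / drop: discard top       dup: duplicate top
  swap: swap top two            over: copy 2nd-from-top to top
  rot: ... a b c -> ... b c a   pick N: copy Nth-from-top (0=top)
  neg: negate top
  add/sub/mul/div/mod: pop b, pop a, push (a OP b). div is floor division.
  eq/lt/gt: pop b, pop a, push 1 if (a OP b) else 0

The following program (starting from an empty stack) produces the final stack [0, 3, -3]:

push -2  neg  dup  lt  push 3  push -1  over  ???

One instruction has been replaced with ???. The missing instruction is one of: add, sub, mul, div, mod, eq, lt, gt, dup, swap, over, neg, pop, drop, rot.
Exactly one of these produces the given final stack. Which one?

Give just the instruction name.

Answer: mul

Derivation:
Stack before ???: [0, 3, -1, 3]
Stack after ???:  [0, 3, -3]
The instruction that transforms [0, 3, -1, 3] -> [0, 3, -3] is: mul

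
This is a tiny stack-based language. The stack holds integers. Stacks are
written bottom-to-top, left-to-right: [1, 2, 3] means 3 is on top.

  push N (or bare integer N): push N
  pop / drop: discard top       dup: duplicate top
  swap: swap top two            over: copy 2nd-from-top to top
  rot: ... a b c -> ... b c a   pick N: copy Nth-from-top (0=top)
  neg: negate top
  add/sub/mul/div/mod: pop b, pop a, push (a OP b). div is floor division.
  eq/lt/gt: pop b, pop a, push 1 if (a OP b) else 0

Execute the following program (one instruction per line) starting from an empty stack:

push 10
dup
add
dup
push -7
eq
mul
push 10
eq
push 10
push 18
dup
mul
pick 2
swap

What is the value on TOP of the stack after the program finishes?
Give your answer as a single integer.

After 'push 10': [10]
After 'dup': [10, 10]
After 'add': [20]
After 'dup': [20, 20]
After 'push -7': [20, 20, -7]
After 'eq': [20, 0]
After 'mul': [0]
After 'push 10': [0, 10]
After 'eq': [0]
After 'push 10': [0, 10]
After 'push 18': [0, 10, 18]
After 'dup': [0, 10, 18, 18]
After 'mul': [0, 10, 324]
After 'pick 2': [0, 10, 324, 0]
After 'swap': [0, 10, 0, 324]

Answer: 324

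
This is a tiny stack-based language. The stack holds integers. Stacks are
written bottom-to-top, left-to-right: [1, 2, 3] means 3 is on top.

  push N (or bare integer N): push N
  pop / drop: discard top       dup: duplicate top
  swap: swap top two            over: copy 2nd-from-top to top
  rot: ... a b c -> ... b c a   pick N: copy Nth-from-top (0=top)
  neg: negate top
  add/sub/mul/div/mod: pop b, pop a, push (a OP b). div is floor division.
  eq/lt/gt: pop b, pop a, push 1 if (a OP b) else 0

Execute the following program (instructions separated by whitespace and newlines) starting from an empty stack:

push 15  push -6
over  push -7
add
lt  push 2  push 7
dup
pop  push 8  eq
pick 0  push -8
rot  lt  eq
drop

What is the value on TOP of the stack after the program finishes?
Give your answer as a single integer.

Answer: 2

Derivation:
After 'push 15': [15]
After 'push -6': [15, -6]
After 'over': [15, -6, 15]
After 'push -7': [15, -6, 15, -7]
After 'add': [15, -6, 8]
After 'lt': [15, 1]
After 'push 2': [15, 1, 2]
After 'push 7': [15, 1, 2, 7]
After 'dup': [15, 1, 2, 7, 7]
After 'pop': [15, 1, 2, 7]
After 'push 8': [15, 1, 2, 7, 8]
After 'eq': [15, 1, 2, 0]
After 'pick 0': [15, 1, 2, 0, 0]
After 'push -8': [15, 1, 2, 0, 0, -8]
After 'rot': [15, 1, 2, 0, -8, 0]
After 'lt': [15, 1, 2, 0, 1]
After 'eq': [15, 1, 2, 0]
After 'drop': [15, 1, 2]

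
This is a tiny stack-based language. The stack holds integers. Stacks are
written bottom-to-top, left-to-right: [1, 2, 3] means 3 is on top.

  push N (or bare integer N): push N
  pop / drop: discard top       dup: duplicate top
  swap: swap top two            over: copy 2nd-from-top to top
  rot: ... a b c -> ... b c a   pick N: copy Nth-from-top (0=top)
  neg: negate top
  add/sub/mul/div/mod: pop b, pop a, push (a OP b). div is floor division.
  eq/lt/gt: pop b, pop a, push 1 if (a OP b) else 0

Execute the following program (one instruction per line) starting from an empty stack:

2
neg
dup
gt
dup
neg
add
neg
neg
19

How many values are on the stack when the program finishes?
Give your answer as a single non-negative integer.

Answer: 2

Derivation:
After 'push 2': stack = [2] (depth 1)
After 'neg': stack = [-2] (depth 1)
After 'dup': stack = [-2, -2] (depth 2)
After 'gt': stack = [0] (depth 1)
After 'dup': stack = [0, 0] (depth 2)
After 'neg': stack = [0, 0] (depth 2)
After 'add': stack = [0] (depth 1)
After 'neg': stack = [0] (depth 1)
After 'neg': stack = [0] (depth 1)
After 'push 19': stack = [0, 19] (depth 2)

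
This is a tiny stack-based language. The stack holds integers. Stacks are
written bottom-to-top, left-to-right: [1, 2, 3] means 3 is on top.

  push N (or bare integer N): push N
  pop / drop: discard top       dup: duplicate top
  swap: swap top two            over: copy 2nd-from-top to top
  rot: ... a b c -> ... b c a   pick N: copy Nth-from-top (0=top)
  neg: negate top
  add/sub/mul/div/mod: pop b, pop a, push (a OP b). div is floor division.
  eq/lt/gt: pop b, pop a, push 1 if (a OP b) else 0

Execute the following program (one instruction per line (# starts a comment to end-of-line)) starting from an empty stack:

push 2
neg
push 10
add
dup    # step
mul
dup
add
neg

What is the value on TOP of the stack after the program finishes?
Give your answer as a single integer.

After 'push 2': [2]
After 'neg': [-2]
After 'push 10': [-2, 10]
After 'add': [8]
After 'dup': [8, 8]
After 'mul': [64]
After 'dup': [64, 64]
After 'add': [128]
After 'neg': [-128]

Answer: -128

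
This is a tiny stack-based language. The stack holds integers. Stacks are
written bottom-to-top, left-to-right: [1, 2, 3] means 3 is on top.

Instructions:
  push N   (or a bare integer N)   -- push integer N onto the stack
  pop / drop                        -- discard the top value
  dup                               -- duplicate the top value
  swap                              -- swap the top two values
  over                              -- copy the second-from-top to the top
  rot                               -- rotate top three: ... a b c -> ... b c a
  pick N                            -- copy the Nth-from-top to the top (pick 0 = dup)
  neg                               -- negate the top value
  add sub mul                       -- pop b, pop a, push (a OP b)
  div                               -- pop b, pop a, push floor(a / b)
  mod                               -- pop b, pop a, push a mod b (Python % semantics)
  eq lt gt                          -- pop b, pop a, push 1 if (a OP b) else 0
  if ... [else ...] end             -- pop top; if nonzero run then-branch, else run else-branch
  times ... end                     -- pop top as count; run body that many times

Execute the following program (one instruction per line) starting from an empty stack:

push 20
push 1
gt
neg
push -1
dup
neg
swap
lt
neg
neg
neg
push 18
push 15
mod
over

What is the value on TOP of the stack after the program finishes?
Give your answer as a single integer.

After 'push 20': [20]
After 'push 1': [20, 1]
After 'gt': [1]
After 'neg': [-1]
After 'push -1': [-1, -1]
After 'dup': [-1, -1, -1]
After 'neg': [-1, -1, 1]
After 'swap': [-1, 1, -1]
After 'lt': [-1, 0]
After 'neg': [-1, 0]
After 'neg': [-1, 0]
After 'neg': [-1, 0]
After 'push 18': [-1, 0, 18]
After 'push 15': [-1, 0, 18, 15]
After 'mod': [-1, 0, 3]
After 'over': [-1, 0, 3, 0]

Answer: 0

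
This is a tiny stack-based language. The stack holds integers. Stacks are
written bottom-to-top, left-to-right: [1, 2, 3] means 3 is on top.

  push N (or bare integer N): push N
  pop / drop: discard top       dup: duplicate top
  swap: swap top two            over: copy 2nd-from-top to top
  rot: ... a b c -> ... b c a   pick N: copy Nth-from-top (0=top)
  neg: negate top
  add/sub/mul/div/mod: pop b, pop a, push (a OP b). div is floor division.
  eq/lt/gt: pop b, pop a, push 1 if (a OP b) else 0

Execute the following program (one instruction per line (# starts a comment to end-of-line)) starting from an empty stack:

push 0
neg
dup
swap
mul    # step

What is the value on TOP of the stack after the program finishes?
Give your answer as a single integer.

Answer: 0

Derivation:
After 'push 0': [0]
After 'neg': [0]
After 'dup': [0, 0]
After 'swap': [0, 0]
After 'mul': [0]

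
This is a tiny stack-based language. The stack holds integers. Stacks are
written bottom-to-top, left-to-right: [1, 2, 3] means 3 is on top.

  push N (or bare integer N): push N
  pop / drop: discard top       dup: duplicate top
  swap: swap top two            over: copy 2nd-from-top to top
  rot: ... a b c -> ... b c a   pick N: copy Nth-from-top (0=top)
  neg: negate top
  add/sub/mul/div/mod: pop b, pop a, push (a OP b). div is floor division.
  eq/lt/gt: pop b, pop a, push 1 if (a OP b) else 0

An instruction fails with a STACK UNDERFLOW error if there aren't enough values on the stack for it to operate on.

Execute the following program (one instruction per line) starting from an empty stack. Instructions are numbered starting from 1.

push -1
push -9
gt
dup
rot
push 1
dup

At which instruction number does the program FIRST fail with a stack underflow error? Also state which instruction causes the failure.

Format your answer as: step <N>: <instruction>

Answer: step 5: rot

Derivation:
Step 1 ('push -1'): stack = [-1], depth = 1
Step 2 ('push -9'): stack = [-1, -9], depth = 2
Step 3 ('gt'): stack = [1], depth = 1
Step 4 ('dup'): stack = [1, 1], depth = 2
Step 5 ('rot'): needs 3 value(s) but depth is 2 — STACK UNDERFLOW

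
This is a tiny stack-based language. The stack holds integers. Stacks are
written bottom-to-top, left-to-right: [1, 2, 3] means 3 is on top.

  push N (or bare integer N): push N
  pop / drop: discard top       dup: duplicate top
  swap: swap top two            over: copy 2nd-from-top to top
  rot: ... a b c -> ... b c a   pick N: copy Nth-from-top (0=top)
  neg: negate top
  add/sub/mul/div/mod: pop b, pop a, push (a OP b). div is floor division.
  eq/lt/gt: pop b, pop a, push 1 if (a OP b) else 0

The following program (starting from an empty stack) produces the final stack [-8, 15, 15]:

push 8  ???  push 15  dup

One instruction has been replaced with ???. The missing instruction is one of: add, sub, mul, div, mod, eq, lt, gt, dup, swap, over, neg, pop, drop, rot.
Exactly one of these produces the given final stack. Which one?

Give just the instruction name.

Stack before ???: [8]
Stack after ???:  [-8]
The instruction that transforms [8] -> [-8] is: neg

Answer: neg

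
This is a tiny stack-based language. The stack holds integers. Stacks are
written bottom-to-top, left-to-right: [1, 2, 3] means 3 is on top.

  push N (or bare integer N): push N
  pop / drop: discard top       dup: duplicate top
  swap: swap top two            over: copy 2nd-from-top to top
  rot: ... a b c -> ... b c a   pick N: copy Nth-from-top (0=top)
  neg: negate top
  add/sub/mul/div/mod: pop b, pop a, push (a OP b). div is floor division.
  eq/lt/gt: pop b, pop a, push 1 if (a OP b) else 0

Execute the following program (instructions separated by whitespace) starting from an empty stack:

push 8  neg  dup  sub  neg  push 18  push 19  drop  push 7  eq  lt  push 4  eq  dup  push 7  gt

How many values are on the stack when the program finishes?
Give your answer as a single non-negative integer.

Answer: 2

Derivation:
After 'push 8': stack = [8] (depth 1)
After 'neg': stack = [-8] (depth 1)
After 'dup': stack = [-8, -8] (depth 2)
After 'sub': stack = [0] (depth 1)
After 'neg': stack = [0] (depth 1)
After 'push 18': stack = [0, 18] (depth 2)
After 'push 19': stack = [0, 18, 19] (depth 3)
After 'drop': stack = [0, 18] (depth 2)
After 'push 7': stack = [0, 18, 7] (depth 3)
After 'eq': stack = [0, 0] (depth 2)
After 'lt': stack = [0] (depth 1)
After 'push 4': stack = [0, 4] (depth 2)
After 'eq': stack = [0] (depth 1)
After 'dup': stack = [0, 0] (depth 2)
After 'push 7': stack = [0, 0, 7] (depth 3)
After 'gt': stack = [0, 0] (depth 2)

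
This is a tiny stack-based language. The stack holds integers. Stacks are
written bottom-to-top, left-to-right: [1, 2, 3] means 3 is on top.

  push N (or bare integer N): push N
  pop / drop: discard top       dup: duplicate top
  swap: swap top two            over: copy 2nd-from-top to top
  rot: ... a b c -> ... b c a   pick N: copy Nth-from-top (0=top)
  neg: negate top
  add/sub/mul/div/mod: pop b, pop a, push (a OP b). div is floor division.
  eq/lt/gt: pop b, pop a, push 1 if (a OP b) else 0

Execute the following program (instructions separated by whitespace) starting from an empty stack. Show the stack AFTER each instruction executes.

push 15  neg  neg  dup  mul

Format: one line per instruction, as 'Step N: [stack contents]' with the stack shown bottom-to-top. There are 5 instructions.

Step 1: [15]
Step 2: [-15]
Step 3: [15]
Step 4: [15, 15]
Step 5: [225]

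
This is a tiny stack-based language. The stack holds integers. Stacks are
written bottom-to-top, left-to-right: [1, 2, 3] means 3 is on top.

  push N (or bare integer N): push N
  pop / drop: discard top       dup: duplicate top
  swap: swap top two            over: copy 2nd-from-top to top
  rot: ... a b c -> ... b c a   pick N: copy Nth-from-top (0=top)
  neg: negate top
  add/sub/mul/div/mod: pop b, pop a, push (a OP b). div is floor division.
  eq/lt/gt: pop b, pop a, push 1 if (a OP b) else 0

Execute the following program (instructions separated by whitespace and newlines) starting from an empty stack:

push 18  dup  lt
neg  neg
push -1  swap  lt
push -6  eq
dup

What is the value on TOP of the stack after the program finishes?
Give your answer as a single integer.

Answer: 0

Derivation:
After 'push 18': [18]
After 'dup': [18, 18]
After 'lt': [0]
After 'neg': [0]
After 'neg': [0]
After 'push -1': [0, -1]
After 'swap': [-1, 0]
After 'lt': [1]
After 'push -6': [1, -6]
After 'eq': [0]
After 'dup': [0, 0]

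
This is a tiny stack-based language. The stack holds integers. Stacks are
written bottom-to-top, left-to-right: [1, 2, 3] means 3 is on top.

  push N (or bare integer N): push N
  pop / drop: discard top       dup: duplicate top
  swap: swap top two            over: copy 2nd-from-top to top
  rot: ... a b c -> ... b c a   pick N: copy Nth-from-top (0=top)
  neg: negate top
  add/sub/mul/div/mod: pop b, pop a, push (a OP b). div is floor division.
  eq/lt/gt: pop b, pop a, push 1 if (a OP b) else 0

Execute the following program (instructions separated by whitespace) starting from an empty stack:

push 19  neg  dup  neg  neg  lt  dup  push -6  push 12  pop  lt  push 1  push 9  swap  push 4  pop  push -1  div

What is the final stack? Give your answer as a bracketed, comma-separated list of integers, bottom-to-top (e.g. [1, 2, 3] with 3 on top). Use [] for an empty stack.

After 'push 19': [19]
After 'neg': [-19]
After 'dup': [-19, -19]
After 'neg': [-19, 19]
After 'neg': [-19, -19]
After 'lt': [0]
After 'dup': [0, 0]
After 'push -6': [0, 0, -6]
After 'push 12': [0, 0, -6, 12]
After 'pop': [0, 0, -6]
After 'lt': [0, 0]
After 'push 1': [0, 0, 1]
After 'push 9': [0, 0, 1, 9]
After 'swap': [0, 0, 9, 1]
After 'push 4': [0, 0, 9, 1, 4]
After 'pop': [0, 0, 9, 1]
After 'push -1': [0, 0, 9, 1, -1]
After 'div': [0, 0, 9, -1]

Answer: [0, 0, 9, -1]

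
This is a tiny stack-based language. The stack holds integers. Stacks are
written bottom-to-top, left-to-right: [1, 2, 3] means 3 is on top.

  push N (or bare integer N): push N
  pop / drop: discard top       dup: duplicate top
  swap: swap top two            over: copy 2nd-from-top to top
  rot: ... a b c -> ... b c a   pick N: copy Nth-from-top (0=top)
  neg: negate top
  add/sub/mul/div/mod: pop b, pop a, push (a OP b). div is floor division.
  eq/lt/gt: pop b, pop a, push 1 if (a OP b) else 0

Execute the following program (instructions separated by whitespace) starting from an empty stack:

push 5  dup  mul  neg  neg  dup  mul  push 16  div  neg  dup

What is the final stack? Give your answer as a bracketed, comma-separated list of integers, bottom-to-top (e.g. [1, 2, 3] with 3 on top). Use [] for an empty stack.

Answer: [-39, -39]

Derivation:
After 'push 5': [5]
After 'dup': [5, 5]
After 'mul': [25]
After 'neg': [-25]
After 'neg': [25]
After 'dup': [25, 25]
After 'mul': [625]
After 'push 16': [625, 16]
After 'div': [39]
After 'neg': [-39]
After 'dup': [-39, -39]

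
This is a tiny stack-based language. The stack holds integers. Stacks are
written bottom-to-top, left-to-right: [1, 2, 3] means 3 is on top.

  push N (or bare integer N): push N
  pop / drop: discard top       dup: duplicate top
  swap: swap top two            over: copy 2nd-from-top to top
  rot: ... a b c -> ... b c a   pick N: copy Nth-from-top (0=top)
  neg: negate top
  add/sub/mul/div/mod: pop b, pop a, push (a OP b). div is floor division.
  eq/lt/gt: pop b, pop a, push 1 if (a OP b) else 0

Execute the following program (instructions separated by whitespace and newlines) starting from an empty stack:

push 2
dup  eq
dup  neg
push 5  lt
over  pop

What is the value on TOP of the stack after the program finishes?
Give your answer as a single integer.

Answer: 1

Derivation:
After 'push 2': [2]
After 'dup': [2, 2]
After 'eq': [1]
After 'dup': [1, 1]
After 'neg': [1, -1]
After 'push 5': [1, -1, 5]
After 'lt': [1, 1]
After 'over': [1, 1, 1]
After 'pop': [1, 1]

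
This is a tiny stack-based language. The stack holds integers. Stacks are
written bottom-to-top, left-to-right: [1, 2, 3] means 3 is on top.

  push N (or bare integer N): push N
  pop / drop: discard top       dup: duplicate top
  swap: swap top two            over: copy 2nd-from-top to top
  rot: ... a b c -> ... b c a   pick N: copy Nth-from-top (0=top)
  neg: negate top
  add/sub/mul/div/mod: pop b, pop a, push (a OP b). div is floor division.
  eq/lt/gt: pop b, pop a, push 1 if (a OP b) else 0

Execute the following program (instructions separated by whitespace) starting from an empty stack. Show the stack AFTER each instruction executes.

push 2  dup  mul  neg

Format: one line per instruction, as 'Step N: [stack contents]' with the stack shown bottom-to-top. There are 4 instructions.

Step 1: [2]
Step 2: [2, 2]
Step 3: [4]
Step 4: [-4]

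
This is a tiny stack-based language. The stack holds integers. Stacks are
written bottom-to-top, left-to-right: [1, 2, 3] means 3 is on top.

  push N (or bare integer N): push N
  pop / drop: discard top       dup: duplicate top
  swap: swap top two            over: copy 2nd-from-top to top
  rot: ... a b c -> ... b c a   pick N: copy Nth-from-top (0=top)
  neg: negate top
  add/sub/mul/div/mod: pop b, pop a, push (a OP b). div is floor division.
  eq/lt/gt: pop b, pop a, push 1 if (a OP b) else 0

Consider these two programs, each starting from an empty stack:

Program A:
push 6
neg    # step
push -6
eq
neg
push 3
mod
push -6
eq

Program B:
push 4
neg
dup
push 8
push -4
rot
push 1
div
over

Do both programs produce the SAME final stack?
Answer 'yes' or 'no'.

Program A trace:
  After 'push 6': [6]
  After 'neg': [-6]
  After 'push -6': [-6, -6]
  After 'eq': [1]
  After 'neg': [-1]
  After 'push 3': [-1, 3]
  After 'mod': [2]
  After 'push -6': [2, -6]
  After 'eq': [0]
Program A final stack: [0]

Program B trace:
  After 'push 4': [4]
  After 'neg': [-4]
  After 'dup': [-4, -4]
  After 'push 8': [-4, -4, 8]
  After 'push -4': [-4, -4, 8, -4]
  After 'rot': [-4, 8, -4, -4]
  After 'push 1': [-4, 8, -4, -4, 1]
  After 'div': [-4, 8, -4, -4]
  After 'over': [-4, 8, -4, -4, -4]
Program B final stack: [-4, 8, -4, -4, -4]
Same: no

Answer: no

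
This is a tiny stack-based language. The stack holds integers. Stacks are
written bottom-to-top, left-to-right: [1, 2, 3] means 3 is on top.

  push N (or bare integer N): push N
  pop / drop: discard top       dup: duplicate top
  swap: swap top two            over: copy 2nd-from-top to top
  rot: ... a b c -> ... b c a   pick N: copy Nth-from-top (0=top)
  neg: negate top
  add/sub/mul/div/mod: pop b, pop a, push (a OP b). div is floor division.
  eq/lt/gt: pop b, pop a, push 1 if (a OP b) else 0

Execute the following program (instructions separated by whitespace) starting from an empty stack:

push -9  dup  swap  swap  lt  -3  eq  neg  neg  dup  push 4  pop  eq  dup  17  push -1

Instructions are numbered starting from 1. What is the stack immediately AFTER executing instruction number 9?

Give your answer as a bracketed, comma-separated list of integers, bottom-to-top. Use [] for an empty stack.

Answer: [0]

Derivation:
Step 1 ('push -9'): [-9]
Step 2 ('dup'): [-9, -9]
Step 3 ('swap'): [-9, -9]
Step 4 ('swap'): [-9, -9]
Step 5 ('lt'): [0]
Step 6 ('-3'): [0, -3]
Step 7 ('eq'): [0]
Step 8 ('neg'): [0]
Step 9 ('neg'): [0]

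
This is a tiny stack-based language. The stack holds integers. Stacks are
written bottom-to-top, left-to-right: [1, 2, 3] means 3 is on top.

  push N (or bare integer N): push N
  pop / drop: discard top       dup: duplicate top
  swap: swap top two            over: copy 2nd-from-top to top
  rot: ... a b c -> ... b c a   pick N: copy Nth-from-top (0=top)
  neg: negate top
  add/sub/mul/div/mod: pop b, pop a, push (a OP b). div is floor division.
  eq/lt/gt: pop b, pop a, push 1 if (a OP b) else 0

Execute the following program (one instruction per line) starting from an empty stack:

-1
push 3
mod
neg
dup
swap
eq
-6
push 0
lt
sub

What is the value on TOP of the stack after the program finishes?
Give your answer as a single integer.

Answer: 0

Derivation:
After 'push -1': [-1]
After 'push 3': [-1, 3]
After 'mod': [2]
After 'neg': [-2]
After 'dup': [-2, -2]
After 'swap': [-2, -2]
After 'eq': [1]
After 'push -6': [1, -6]
After 'push 0': [1, -6, 0]
After 'lt': [1, 1]
After 'sub': [0]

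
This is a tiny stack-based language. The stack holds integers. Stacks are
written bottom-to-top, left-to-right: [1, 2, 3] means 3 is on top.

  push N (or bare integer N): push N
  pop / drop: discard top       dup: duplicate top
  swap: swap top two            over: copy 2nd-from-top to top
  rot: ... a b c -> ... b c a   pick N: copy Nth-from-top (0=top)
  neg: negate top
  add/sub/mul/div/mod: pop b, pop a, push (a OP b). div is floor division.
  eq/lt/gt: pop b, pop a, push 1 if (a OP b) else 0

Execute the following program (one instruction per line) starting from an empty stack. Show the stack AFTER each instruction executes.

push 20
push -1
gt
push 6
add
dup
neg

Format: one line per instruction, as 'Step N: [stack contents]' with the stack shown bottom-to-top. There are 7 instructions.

Step 1: [20]
Step 2: [20, -1]
Step 3: [1]
Step 4: [1, 6]
Step 5: [7]
Step 6: [7, 7]
Step 7: [7, -7]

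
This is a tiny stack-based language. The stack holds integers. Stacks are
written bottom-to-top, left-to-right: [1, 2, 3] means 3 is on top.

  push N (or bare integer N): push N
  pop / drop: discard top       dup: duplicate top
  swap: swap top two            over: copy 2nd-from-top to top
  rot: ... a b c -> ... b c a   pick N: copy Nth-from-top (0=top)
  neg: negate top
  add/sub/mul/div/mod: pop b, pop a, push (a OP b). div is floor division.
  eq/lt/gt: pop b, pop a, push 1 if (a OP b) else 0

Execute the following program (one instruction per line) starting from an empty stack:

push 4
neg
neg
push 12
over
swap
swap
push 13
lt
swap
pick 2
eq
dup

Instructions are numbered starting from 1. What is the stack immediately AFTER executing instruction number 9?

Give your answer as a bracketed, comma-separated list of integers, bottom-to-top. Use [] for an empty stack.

Step 1 ('push 4'): [4]
Step 2 ('neg'): [-4]
Step 3 ('neg'): [4]
Step 4 ('push 12'): [4, 12]
Step 5 ('over'): [4, 12, 4]
Step 6 ('swap'): [4, 4, 12]
Step 7 ('swap'): [4, 12, 4]
Step 8 ('push 13'): [4, 12, 4, 13]
Step 9 ('lt'): [4, 12, 1]

Answer: [4, 12, 1]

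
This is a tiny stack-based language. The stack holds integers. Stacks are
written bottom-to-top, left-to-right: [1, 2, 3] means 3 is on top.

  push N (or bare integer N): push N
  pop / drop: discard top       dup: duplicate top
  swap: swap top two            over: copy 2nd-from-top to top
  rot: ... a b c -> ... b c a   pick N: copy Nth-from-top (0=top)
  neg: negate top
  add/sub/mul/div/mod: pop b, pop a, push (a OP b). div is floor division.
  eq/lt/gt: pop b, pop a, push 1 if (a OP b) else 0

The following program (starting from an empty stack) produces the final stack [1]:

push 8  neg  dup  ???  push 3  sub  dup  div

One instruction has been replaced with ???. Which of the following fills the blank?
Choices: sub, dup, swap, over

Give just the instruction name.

Answer: sub

Derivation:
Stack before ???: [-8, -8]
Stack after ???:  [0]
Checking each choice:
  sub: MATCH
  dup: produces [-8, -8, 1]
  swap: produces [-8, 1]
  over: produces [-8, -8, 1]


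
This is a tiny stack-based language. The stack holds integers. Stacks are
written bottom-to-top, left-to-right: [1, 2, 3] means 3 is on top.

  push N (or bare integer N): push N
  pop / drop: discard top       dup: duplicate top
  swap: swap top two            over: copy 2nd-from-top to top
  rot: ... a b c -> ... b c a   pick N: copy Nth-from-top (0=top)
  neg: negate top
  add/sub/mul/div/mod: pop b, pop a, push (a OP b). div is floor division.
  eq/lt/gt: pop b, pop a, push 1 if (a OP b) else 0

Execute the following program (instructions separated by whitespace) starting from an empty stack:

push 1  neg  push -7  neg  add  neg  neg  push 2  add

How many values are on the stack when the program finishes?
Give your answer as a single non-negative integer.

Answer: 1

Derivation:
After 'push 1': stack = [1] (depth 1)
After 'neg': stack = [-1] (depth 1)
After 'push -7': stack = [-1, -7] (depth 2)
After 'neg': stack = [-1, 7] (depth 2)
After 'add': stack = [6] (depth 1)
After 'neg': stack = [-6] (depth 1)
After 'neg': stack = [6] (depth 1)
After 'push 2': stack = [6, 2] (depth 2)
After 'add': stack = [8] (depth 1)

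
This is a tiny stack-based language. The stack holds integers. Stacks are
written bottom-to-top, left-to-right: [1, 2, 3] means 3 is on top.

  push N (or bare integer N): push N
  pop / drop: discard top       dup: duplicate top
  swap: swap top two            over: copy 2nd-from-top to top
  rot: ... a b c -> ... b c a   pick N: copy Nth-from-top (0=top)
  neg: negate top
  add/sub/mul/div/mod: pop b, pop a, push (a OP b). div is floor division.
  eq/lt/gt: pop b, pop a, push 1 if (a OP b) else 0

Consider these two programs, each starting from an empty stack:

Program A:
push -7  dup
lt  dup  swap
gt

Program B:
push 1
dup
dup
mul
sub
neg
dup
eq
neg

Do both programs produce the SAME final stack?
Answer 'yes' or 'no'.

Answer: no

Derivation:
Program A trace:
  After 'push -7': [-7]
  After 'dup': [-7, -7]
  After 'lt': [0]
  After 'dup': [0, 0]
  After 'swap': [0, 0]
  After 'gt': [0]
Program A final stack: [0]

Program B trace:
  After 'push 1': [1]
  After 'dup': [1, 1]
  After 'dup': [1, 1, 1]
  After 'mul': [1, 1]
  After 'sub': [0]
  After 'neg': [0]
  After 'dup': [0, 0]
  After 'eq': [1]
  After 'neg': [-1]
Program B final stack: [-1]
Same: no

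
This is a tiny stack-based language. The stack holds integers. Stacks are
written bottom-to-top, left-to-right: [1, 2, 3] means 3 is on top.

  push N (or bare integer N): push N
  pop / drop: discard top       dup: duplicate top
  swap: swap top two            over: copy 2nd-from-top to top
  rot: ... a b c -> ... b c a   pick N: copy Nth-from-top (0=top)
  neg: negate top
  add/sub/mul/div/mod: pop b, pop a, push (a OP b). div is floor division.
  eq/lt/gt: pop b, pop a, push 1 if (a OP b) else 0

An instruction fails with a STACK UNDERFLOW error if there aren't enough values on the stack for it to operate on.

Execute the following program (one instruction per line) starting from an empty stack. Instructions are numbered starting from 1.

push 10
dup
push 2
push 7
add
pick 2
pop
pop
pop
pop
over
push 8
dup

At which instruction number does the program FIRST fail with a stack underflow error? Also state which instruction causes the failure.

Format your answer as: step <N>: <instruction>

Step 1 ('push 10'): stack = [10], depth = 1
Step 2 ('dup'): stack = [10, 10], depth = 2
Step 3 ('push 2'): stack = [10, 10, 2], depth = 3
Step 4 ('push 7'): stack = [10, 10, 2, 7], depth = 4
Step 5 ('add'): stack = [10, 10, 9], depth = 3
Step 6 ('pick 2'): stack = [10, 10, 9, 10], depth = 4
Step 7 ('pop'): stack = [10, 10, 9], depth = 3
Step 8 ('pop'): stack = [10, 10], depth = 2
Step 9 ('pop'): stack = [10], depth = 1
Step 10 ('pop'): stack = [], depth = 0
Step 11 ('over'): needs 2 value(s) but depth is 0 — STACK UNDERFLOW

Answer: step 11: over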